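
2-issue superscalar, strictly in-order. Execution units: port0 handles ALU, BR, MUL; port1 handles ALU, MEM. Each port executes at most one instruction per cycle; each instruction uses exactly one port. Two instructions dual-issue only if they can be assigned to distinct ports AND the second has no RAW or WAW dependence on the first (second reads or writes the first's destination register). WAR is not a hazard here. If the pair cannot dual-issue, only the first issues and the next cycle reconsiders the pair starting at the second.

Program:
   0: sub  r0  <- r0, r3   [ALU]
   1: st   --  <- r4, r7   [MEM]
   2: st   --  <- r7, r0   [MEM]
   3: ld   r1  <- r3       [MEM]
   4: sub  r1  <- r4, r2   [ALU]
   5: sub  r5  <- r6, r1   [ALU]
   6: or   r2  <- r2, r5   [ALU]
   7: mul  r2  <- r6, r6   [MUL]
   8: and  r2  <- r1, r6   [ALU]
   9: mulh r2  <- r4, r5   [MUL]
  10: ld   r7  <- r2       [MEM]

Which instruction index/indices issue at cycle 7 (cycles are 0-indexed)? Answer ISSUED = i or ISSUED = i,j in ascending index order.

  cy0 -> i0,i1 (sub.ALU;st.MEM) dual
  cy1 -> i2 (st.MEM) no-port MEM/MEM
  cy2 -> i3 (ld.MEM) WAW r1
  cy3 -> i4 (sub.ALU) RAW r1
  cy4 -> i5 (sub.ALU) RAW r5
  cy5 -> i6 (or.ALU) WAW r2
  cy6 -> i7 (mul.MUL) WAW r2
  cy7 -> i8 (and.ALU) WAW r2
  cy8 -> i9 (mulh.MUL) RAW r2
  cy9 -> i10 (ld.MEM) tail

ISSUED = 8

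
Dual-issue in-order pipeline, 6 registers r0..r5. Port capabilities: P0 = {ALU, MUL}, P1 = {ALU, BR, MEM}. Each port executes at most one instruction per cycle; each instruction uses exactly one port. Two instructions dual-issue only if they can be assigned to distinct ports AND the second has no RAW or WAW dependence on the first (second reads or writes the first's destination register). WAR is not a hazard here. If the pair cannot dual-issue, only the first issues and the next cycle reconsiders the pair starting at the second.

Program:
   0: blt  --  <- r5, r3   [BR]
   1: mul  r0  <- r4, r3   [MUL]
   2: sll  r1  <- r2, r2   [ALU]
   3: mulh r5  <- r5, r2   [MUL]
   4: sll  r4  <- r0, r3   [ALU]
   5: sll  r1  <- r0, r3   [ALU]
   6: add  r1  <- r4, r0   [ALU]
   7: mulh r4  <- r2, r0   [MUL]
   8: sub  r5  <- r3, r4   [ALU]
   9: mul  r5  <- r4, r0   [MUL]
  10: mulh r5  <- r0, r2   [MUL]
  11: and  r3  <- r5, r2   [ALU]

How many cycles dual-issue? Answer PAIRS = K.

PAIRS = 4

  cy0 -> i0/i1 (blt.BR mul.MUL) 2-wide
  cy1 -> i2/i3 (sll.ALU mulh.MUL) 2-wide
  cy2 -> i4/i5 (sll.ALU sll.ALU) 2-wide
  cy3 -> i6/i7 (add.ALU mulh.MUL) 2-wide
  cy4 -> i8 (sub.ALU) WAW r5
  cy5 -> i9 (mul.MUL) no-port MUL/MUL
  cy6 -> i10 (mulh.MUL) RAW r5
  cy7 -> i11 (and.ALU) tail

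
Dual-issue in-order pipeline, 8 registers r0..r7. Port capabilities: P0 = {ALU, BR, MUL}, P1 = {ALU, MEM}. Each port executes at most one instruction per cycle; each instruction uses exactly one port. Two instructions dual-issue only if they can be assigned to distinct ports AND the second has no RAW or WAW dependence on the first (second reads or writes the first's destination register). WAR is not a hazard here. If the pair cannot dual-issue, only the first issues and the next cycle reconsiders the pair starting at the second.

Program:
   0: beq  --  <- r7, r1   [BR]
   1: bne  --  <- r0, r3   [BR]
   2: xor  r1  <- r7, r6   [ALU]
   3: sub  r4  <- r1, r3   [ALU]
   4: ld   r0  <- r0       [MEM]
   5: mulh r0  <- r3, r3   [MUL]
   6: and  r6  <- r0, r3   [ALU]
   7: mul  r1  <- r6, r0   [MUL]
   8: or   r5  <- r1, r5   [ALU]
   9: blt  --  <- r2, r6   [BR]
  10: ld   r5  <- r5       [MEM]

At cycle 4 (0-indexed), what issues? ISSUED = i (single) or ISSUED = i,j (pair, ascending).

ISSUED = 6

#0 head=0: beq.BR i0 no-port BR/BR
#1 head=1: bne.BR+xor.ALU i1/i2 dual
#2 head=3: sub.ALU+ld.MEM i3/i4 dual
#3 head=5: mulh.MUL i5 RAW r0
#4 head=6: and.ALU i6 RAW r6
#5 head=7: mul.MUL i7 RAW r1
#6 head=8: or.ALU+blt.BR i8/i9 dual
#7 head=10: ld.MEM i10 tail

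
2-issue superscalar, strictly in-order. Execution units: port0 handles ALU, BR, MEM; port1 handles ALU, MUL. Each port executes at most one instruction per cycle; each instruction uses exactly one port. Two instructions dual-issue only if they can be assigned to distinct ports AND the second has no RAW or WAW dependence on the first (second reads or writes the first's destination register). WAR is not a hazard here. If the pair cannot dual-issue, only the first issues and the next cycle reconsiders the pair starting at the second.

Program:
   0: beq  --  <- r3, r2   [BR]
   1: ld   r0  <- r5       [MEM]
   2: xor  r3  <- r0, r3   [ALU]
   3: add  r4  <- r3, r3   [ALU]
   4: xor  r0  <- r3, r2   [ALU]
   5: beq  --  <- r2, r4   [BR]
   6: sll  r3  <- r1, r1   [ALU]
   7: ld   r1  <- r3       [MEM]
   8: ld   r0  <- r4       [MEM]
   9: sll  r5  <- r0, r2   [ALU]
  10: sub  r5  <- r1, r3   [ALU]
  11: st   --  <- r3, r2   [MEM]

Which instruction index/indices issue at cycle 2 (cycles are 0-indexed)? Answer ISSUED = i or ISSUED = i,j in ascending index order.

c0: i0 beq  no-port BR/MEM
c1: i1 ld  RAW r0
c2: i2 xor  RAW r3
c3: i3/i4 add xor  dual
c4: i5/i6 beq sll  dual
c5: i7 ld  no-port MEM/MEM
c6: i8 ld  RAW r0
c7: i9 sll  WAW r5
c8: i10/i11 sub st  dual

ISSUED = 2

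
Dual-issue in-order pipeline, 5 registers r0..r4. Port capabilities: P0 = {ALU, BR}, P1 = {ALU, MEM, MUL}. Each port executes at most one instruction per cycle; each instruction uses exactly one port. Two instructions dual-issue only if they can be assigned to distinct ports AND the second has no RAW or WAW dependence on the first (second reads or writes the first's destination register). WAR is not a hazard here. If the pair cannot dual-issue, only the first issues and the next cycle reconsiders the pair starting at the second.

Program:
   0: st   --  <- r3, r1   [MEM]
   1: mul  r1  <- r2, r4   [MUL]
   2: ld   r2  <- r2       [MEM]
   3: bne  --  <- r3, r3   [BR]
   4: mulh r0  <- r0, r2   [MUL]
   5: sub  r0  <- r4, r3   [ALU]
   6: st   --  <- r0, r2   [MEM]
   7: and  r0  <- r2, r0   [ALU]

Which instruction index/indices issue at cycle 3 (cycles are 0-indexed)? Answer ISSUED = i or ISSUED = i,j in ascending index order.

c0: i0 st  no-port MEM/MUL
c1: i1 mul  no-port MUL/MEM
c2: i2,i3 ld/bne  pair
c3: i4 mulh  WAW r0
c4: i5 sub  RAW r0
c5: i6,i7 st/and  pair

ISSUED = 4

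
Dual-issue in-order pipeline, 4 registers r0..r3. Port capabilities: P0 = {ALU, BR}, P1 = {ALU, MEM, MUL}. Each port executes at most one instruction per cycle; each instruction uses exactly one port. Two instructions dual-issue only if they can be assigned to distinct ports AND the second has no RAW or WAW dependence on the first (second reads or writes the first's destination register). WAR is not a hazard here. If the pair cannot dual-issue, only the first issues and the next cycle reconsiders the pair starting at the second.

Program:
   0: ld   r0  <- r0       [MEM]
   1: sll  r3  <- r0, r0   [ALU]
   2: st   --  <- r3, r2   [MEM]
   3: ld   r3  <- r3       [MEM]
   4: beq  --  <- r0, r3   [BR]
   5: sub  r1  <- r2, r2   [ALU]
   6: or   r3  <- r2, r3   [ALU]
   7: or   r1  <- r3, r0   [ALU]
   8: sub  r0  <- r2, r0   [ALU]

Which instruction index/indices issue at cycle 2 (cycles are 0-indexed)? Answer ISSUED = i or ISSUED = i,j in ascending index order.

ISSUED = 2

  cy0 -> i0 (ld) RAW r0
  cy1 -> i1 (sll) RAW r3
  cy2 -> i2 (st) no-port MEM/MEM
  cy3 -> i3 (ld) RAW r3
  cy4 -> i4,i5 (beq/sub) 2-wide
  cy5 -> i6 (or) RAW r3
  cy6 -> i7,i8 (or/sub) 2-wide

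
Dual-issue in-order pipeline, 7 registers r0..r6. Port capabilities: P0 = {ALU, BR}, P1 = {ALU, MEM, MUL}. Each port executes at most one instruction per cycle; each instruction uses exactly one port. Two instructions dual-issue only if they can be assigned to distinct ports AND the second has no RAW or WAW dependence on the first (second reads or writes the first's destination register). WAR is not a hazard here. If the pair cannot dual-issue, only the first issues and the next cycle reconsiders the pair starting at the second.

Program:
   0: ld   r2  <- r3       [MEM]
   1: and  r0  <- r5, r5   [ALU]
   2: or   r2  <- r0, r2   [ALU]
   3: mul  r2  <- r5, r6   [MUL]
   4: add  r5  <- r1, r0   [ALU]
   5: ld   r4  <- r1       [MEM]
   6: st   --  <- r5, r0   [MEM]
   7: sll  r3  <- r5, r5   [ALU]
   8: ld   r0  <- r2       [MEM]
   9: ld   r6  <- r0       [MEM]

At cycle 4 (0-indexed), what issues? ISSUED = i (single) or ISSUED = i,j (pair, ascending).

#0 head=0: ld.MEM;and.ALU i0/i1 pair
#1 head=2: or.ALU i2 WAW r2
#2 head=3: mul.MUL;add.ALU i3/i4 pair
#3 head=5: ld.MEM i5 no-port MEM/MEM
#4 head=6: st.MEM;sll.ALU i6/i7 pair
#5 head=8: ld.MEM i8 no-port MEM/MEM
#6 head=9: ld.MEM i9 tail

ISSUED = 6,7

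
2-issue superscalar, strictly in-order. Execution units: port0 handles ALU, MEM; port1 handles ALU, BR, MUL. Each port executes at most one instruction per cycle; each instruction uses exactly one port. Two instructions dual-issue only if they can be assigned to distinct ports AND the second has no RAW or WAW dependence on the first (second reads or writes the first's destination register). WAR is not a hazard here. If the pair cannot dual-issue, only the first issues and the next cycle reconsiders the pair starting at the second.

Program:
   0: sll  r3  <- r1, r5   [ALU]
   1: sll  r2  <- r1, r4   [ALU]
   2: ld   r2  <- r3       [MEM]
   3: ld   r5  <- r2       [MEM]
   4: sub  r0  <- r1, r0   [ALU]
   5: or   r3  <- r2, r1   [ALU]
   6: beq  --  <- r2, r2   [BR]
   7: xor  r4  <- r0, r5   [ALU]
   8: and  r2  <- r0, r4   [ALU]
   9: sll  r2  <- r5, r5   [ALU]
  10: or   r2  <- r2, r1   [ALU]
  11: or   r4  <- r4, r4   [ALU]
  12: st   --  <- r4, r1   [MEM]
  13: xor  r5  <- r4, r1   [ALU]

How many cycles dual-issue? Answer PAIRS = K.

PAIRS = 5

t=0 i0,i1:sll;sll ; 2-wide
t=1 i2:ld ; no-port MEM/MEM
t=2 i3,i4:ld;sub ; 2-wide
t=3 i5,i6:or;beq ; 2-wide
t=4 i7:xor ; RAW r4
t=5 i8:and ; WAW r2
t=6 i9:sll ; RAW+WAW r2
t=7 i10,i11:or;or ; 2-wide
t=8 i12,i13:st;xor ; 2-wide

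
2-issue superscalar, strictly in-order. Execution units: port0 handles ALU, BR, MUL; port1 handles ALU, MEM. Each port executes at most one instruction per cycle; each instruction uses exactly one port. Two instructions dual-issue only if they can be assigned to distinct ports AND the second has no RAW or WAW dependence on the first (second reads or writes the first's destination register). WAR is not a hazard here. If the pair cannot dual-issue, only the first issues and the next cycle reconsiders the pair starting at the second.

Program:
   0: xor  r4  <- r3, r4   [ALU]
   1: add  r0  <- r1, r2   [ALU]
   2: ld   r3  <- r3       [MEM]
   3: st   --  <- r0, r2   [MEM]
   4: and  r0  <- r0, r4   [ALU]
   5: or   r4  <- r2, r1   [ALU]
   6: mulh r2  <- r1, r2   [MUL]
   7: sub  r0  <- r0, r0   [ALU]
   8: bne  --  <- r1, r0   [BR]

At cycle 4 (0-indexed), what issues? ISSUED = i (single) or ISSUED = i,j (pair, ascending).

ISSUED = 7

#0 head=0: xor.ALU;add.ALU i0/i1 dual
#1 head=2: ld.MEM i2 no-port MEM/MEM
#2 head=3: st.MEM;and.ALU i3/i4 dual
#3 head=5: or.ALU;mulh.MUL i5/i6 dual
#4 head=7: sub.ALU i7 RAW r0
#5 head=8: bne.BR i8 tail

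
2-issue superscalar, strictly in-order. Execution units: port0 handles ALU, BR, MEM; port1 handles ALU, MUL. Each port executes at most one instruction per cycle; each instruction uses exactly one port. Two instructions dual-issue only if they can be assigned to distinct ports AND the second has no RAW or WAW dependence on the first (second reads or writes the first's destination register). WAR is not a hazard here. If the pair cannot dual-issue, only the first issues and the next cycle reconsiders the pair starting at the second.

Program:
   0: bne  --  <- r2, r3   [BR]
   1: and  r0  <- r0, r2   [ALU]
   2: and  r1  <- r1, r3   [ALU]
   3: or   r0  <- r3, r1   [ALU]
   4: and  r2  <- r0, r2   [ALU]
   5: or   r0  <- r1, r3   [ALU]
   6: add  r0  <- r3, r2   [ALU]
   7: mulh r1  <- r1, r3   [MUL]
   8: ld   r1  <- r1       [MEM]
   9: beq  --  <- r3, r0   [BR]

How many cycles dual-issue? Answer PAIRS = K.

PAIRS = 3

  cy0 -> i0/i1 (bne.BR+and.ALU) 2-wide
  cy1 -> i2 (and.ALU) RAW r1
  cy2 -> i3 (or.ALU) RAW r0
  cy3 -> i4/i5 (and.ALU+or.ALU) 2-wide
  cy4 -> i6/i7 (add.ALU+mulh.MUL) 2-wide
  cy5 -> i8 (ld.MEM) no-port MEM/BR
  cy6 -> i9 (beq.BR) tail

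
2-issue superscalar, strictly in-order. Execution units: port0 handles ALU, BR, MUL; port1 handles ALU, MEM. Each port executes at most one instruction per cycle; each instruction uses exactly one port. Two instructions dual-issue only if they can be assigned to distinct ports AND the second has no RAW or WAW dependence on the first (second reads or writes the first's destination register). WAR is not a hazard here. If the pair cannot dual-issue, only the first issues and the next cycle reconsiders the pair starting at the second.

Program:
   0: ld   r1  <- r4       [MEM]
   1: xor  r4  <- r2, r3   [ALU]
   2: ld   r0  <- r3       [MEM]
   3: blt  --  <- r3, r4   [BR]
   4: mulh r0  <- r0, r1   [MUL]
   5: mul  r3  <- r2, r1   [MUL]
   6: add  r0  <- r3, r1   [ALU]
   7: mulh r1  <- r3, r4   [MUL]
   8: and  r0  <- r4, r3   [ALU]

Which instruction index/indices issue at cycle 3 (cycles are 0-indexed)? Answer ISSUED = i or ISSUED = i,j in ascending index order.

#0 head=0: ld;xor i0/i1 pair
#1 head=2: ld;blt i2/i3 pair
#2 head=4: mulh i4 no-port MUL/MUL
#3 head=5: mul i5 RAW r3
#4 head=6: add;mulh i6/i7 pair
#5 head=8: and i8 tail

ISSUED = 5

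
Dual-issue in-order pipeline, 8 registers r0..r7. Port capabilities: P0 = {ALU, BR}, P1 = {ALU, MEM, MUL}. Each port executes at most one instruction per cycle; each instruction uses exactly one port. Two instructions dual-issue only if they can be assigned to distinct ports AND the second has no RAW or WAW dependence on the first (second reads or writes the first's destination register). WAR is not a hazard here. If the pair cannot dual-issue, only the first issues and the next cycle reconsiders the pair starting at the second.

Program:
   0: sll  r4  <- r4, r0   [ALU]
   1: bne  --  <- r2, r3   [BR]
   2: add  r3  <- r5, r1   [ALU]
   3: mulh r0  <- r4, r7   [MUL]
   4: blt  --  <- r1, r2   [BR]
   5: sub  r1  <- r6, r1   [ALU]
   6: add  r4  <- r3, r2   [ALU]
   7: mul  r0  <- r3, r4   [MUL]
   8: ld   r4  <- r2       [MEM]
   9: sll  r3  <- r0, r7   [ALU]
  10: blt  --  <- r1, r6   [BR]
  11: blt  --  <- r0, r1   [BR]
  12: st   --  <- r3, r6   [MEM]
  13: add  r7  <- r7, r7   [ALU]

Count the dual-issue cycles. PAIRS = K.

PAIRS = 5

  cy0 -> i0,i1 (sll.ALU;bne.BR) pair
  cy1 -> i2,i3 (add.ALU;mulh.MUL) pair
  cy2 -> i4,i5 (blt.BR;sub.ALU) pair
  cy3 -> i6 (add.ALU) RAW r4
  cy4 -> i7 (mul.MUL) no-port MUL/MEM
  cy5 -> i8,i9 (ld.MEM;sll.ALU) pair
  cy6 -> i10 (blt.BR) no-port BR/BR
  cy7 -> i11,i12 (blt.BR;st.MEM) pair
  cy8 -> i13 (add.ALU) tail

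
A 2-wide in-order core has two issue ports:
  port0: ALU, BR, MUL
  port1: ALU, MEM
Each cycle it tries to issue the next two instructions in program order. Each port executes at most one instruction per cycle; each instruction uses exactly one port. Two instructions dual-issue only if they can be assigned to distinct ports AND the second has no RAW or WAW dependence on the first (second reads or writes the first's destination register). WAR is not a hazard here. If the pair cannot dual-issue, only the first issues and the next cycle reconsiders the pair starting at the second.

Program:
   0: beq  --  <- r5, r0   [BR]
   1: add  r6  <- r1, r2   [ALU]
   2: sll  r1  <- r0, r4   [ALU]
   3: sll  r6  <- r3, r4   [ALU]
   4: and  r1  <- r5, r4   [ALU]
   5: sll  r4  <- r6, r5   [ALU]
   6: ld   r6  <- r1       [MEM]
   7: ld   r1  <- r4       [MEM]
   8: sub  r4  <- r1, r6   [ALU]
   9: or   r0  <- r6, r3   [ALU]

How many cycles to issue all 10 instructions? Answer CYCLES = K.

#0 head=0: beq.BR/add.ALU i0+i1 2-wide
#1 head=2: sll.ALU/sll.ALU i2+i3 2-wide
#2 head=4: and.ALU/sll.ALU i4+i5 2-wide
#3 head=6: ld.MEM i6 no-port MEM/MEM
#4 head=7: ld.MEM i7 RAW r1
#5 head=8: sub.ALU/or.ALU i8+i9 2-wide

CYCLES = 6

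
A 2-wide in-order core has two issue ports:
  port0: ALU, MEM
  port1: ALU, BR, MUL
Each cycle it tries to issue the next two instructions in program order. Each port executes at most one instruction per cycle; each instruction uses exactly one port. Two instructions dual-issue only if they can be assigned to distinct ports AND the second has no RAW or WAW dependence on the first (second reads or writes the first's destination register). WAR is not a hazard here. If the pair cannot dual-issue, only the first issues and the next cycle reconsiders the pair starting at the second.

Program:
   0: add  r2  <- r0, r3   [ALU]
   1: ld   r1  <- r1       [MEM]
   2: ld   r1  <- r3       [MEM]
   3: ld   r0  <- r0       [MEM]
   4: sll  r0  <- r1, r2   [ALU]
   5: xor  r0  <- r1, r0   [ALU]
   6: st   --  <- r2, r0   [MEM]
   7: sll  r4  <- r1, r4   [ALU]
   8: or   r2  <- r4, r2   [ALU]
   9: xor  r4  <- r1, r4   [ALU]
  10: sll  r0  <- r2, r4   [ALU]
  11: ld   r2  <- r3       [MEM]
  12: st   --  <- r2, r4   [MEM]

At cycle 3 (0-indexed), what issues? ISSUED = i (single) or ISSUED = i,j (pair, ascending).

ISSUED = 4

c0: i0&i1 add.ALU/ld.MEM  dual
c1: i2 ld.MEM  no-port MEM/MEM
c2: i3 ld.MEM  WAW r0
c3: i4 sll.ALU  RAW+WAW r0
c4: i5 xor.ALU  RAW r0
c5: i6&i7 st.MEM/sll.ALU  dual
c6: i8&i9 or.ALU/xor.ALU  dual
c7: i10&i11 sll.ALU/ld.MEM  dual
c8: i12 st.MEM  tail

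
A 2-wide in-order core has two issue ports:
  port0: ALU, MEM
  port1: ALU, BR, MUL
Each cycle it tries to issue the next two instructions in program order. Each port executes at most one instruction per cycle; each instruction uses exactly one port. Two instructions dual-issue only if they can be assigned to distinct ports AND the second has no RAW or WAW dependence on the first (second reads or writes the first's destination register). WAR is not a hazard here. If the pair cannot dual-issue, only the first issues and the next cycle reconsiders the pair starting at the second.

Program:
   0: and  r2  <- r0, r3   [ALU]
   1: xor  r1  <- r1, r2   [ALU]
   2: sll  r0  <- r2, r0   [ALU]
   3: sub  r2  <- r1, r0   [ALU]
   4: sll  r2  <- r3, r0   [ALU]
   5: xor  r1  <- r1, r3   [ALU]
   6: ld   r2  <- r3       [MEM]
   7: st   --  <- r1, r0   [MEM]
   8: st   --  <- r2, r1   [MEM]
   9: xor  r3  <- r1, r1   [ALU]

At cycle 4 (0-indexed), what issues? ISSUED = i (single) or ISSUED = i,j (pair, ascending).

#0 head=0: and.ALU i0 RAW r2
#1 head=1: xor.ALU sll.ALU i1+i2 pair
#2 head=3: sub.ALU i3 WAW r2
#3 head=4: sll.ALU xor.ALU i4+i5 pair
#4 head=6: ld.MEM i6 no-port MEM/MEM
#5 head=7: st.MEM i7 no-port MEM/MEM
#6 head=8: st.MEM xor.ALU i8+i9 pair

ISSUED = 6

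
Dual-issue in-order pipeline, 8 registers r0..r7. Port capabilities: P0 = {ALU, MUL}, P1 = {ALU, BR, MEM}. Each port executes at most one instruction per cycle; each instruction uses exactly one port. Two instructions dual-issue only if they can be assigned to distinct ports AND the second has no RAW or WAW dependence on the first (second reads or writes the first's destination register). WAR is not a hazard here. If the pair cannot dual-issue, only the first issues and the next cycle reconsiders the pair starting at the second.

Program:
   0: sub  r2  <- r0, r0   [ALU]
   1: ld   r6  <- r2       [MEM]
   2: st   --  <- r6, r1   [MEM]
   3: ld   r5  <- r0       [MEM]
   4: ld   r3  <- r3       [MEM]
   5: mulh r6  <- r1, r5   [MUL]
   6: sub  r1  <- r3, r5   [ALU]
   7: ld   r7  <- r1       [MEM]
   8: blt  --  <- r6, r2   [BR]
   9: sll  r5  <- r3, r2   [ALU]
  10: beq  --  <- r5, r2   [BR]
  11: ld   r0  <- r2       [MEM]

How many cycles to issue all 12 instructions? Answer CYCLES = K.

[0] i0  sub.ALU  -- RAW r2
[1] i1  ld.MEM  -- no-port MEM/MEM
[2] i2  st.MEM  -- no-port MEM/MEM
[3] i3  ld.MEM  -- no-port MEM/MEM
[4] i4/i5  ld.MEM+mulh.MUL  -- dual
[5] i6  sub.ALU  -- RAW r1
[6] i7  ld.MEM  -- no-port MEM/BR
[7] i8/i9  blt.BR+sll.ALU  -- dual
[8] i10  beq.BR  -- no-port BR/MEM
[9] i11  ld.MEM  -- tail

CYCLES = 10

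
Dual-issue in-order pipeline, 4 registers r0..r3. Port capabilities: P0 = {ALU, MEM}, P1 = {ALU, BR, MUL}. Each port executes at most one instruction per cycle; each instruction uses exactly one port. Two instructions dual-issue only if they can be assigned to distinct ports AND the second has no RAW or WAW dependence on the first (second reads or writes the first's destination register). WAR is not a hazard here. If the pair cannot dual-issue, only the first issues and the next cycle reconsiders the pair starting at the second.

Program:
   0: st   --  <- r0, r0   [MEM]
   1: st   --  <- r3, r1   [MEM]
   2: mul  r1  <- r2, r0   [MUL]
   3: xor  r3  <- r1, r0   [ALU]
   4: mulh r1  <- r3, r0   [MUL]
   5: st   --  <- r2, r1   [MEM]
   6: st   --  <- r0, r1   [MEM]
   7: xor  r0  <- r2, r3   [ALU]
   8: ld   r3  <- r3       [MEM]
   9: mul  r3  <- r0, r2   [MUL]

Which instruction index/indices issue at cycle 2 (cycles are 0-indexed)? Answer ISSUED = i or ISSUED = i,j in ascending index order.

ISSUED = 3

[0] i0  st  -- no-port MEM/MEM
[1] i1,i2  st mul  -- dual
[2] i3  xor  -- RAW r3
[3] i4  mulh  -- RAW r1
[4] i5  st  -- no-port MEM/MEM
[5] i6,i7  st xor  -- dual
[6] i8  ld  -- WAW r3
[7] i9  mul  -- tail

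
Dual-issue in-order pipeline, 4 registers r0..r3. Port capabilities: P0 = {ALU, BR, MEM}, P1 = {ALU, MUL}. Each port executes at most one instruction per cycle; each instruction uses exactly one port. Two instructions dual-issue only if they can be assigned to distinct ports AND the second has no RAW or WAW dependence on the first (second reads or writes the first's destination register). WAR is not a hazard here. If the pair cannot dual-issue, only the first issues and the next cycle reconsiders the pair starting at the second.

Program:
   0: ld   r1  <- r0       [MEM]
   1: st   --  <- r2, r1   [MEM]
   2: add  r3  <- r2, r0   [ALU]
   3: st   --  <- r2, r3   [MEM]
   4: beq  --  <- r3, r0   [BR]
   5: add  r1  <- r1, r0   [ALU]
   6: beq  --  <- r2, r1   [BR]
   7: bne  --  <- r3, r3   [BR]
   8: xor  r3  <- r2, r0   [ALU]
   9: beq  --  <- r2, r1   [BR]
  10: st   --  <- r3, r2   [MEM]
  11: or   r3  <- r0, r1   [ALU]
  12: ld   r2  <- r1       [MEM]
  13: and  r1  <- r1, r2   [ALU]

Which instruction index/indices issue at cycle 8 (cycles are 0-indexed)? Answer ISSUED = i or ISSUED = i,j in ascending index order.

c0: i0 ld.MEM  no-port MEM/MEM
c1: i1,i2 st.MEM;add.ALU  2-wide
c2: i3 st.MEM  no-port MEM/BR
c3: i4,i5 beq.BR;add.ALU  2-wide
c4: i6 beq.BR  no-port BR/BR
c5: i7,i8 bne.BR;xor.ALU  2-wide
c6: i9 beq.BR  no-port BR/MEM
c7: i10,i11 st.MEM;or.ALU  2-wide
c8: i12 ld.MEM  RAW r2
c9: i13 and.ALU  tail

ISSUED = 12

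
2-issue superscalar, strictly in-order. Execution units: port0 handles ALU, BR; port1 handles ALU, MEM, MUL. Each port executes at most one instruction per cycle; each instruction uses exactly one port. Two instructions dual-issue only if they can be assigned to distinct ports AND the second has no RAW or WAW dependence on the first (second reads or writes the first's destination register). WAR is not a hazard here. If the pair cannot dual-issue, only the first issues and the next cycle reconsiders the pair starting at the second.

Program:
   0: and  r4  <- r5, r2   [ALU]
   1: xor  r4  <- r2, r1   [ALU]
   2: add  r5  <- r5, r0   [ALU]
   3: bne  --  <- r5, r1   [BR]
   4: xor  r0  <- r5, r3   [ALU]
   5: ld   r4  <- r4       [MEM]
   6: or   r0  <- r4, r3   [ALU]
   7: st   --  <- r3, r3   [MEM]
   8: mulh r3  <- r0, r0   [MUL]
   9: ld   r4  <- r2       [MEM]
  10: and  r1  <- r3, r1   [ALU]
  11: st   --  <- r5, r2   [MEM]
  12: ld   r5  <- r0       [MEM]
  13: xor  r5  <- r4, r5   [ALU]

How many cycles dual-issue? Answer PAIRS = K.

PAIRS = 4

[0] i0  and  -- WAW r4
[1] i1+i2  xor add  -- pair
[2] i3+i4  bne xor  -- pair
[3] i5  ld  -- RAW r4
[4] i6+i7  or st  -- pair
[5] i8  mulh  -- no-port MUL/MEM
[6] i9+i10  ld and  -- pair
[7] i11  st  -- no-port MEM/MEM
[8] i12  ld  -- RAW+WAW r5
[9] i13  xor  -- tail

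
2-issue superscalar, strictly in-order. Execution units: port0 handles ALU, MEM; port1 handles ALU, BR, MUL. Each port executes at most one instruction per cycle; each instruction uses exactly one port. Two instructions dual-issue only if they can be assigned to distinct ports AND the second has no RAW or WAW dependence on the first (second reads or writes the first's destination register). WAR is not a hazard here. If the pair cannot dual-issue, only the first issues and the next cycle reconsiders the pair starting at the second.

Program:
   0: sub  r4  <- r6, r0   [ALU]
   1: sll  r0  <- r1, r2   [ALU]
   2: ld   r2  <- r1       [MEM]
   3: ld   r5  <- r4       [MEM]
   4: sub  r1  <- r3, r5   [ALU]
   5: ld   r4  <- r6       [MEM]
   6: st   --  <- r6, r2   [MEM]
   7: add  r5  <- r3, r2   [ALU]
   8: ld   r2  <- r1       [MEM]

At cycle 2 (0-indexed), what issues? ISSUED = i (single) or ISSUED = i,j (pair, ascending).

ISSUED = 3

  cy0 -> i0&i1 (sub.ALU sll.ALU) pair
  cy1 -> i2 (ld.MEM) no-port MEM/MEM
  cy2 -> i3 (ld.MEM) RAW r5
  cy3 -> i4&i5 (sub.ALU ld.MEM) pair
  cy4 -> i6&i7 (st.MEM add.ALU) pair
  cy5 -> i8 (ld.MEM) tail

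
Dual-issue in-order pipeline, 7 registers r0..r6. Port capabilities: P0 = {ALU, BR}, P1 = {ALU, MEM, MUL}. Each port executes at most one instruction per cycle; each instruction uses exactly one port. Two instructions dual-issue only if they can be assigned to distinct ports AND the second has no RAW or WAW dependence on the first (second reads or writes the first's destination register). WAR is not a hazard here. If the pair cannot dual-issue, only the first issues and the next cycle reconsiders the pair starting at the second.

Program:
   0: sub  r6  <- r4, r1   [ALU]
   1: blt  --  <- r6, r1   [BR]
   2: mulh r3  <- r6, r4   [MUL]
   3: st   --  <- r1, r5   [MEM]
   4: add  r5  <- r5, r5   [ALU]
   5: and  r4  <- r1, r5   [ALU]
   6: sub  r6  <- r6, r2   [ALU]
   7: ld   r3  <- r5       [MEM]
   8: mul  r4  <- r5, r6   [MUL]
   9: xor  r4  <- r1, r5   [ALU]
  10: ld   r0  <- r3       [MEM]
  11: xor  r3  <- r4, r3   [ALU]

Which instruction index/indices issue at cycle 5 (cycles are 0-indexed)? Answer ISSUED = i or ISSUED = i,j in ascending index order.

#0 head=0: sub.ALU i0 RAW r6
#1 head=1: blt.BR/mulh.MUL i1+i2 pair
#2 head=3: st.MEM/add.ALU i3+i4 pair
#3 head=5: and.ALU/sub.ALU i5+i6 pair
#4 head=7: ld.MEM i7 no-port MEM/MUL
#5 head=8: mul.MUL i8 WAW r4
#6 head=9: xor.ALU/ld.MEM i9+i10 pair
#7 head=11: xor.ALU i11 tail

ISSUED = 8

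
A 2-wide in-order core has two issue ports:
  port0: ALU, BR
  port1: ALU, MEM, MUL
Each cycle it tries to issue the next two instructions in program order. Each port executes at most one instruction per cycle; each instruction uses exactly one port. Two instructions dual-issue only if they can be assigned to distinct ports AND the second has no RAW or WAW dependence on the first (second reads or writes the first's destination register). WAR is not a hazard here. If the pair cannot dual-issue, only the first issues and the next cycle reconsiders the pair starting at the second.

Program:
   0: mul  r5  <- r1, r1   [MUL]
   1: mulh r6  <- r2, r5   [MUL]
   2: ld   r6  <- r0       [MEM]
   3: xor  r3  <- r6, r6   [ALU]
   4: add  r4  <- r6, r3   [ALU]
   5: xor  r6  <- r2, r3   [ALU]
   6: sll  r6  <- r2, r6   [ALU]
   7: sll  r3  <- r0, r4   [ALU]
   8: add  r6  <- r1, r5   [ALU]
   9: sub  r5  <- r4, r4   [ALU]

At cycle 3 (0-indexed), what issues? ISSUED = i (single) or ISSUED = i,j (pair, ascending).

#0 head=0: mul i0 no-port MUL/MUL
#1 head=1: mulh i1 no-port MUL/MEM
#2 head=2: ld i2 RAW r6
#3 head=3: xor i3 RAW r3
#4 head=4: add+xor i4,i5 pair
#5 head=6: sll+sll i6,i7 pair
#6 head=8: add+sub i8,i9 pair

ISSUED = 3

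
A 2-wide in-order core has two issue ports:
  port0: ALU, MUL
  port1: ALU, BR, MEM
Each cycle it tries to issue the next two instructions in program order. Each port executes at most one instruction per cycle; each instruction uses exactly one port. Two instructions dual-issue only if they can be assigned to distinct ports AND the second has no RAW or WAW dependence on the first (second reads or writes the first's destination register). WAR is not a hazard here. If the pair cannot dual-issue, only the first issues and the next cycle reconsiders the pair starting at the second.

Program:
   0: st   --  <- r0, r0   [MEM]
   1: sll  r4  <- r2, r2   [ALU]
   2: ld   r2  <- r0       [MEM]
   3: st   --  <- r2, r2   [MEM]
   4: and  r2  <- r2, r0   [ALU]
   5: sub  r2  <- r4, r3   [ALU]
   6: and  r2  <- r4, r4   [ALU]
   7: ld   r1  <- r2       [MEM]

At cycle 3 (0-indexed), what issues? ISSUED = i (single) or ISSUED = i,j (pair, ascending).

ISSUED = 5

#0 head=0: st sll i0&i1 pair
#1 head=2: ld i2 no-port MEM/MEM
#2 head=3: st and i3&i4 pair
#3 head=5: sub i5 WAW r2
#4 head=6: and i6 RAW r2
#5 head=7: ld i7 tail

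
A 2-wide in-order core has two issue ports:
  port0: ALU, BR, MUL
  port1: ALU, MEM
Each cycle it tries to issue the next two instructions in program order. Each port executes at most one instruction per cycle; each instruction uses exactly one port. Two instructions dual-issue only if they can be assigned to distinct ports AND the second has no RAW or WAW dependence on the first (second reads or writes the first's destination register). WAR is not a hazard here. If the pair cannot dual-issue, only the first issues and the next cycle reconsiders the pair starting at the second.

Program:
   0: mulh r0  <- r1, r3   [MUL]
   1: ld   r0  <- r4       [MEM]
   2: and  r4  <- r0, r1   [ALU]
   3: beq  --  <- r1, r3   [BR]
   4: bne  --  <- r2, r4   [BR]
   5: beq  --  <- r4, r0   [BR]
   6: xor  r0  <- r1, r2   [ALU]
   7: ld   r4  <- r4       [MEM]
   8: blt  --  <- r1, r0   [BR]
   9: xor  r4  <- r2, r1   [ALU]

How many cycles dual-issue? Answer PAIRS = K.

t=0 i0:mulh.MUL ; WAW r0
t=1 i1:ld.MEM ; RAW r0
t=2 i2/i3:and.ALU;beq.BR ; dual
t=3 i4:bne.BR ; no-port BR/BR
t=4 i5/i6:beq.BR;xor.ALU ; dual
t=5 i7/i8:ld.MEM;blt.BR ; dual
t=6 i9:xor.ALU ; tail

PAIRS = 3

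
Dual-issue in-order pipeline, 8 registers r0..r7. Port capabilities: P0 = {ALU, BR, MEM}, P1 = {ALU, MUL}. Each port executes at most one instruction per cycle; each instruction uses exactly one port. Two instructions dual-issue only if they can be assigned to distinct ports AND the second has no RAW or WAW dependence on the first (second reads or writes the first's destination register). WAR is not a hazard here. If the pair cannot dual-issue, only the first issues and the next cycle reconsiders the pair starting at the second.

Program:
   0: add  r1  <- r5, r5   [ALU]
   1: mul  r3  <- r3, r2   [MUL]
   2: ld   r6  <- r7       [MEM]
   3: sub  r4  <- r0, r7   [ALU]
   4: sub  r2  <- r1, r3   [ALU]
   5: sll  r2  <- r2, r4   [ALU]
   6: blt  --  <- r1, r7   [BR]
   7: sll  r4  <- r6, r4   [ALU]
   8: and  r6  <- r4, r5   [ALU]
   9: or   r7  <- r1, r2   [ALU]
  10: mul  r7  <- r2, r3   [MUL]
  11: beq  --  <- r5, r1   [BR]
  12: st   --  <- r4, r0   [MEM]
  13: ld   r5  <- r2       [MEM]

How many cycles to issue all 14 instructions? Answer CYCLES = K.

CYCLES = 9

#0 head=0: add/mul i0,i1 dual
#1 head=2: ld/sub i2,i3 dual
#2 head=4: sub i4 RAW+WAW r2
#3 head=5: sll/blt i5,i6 dual
#4 head=7: sll i7 RAW r4
#5 head=8: and/or i8,i9 dual
#6 head=10: mul/beq i10,i11 dual
#7 head=12: st i12 no-port MEM/MEM
#8 head=13: ld i13 tail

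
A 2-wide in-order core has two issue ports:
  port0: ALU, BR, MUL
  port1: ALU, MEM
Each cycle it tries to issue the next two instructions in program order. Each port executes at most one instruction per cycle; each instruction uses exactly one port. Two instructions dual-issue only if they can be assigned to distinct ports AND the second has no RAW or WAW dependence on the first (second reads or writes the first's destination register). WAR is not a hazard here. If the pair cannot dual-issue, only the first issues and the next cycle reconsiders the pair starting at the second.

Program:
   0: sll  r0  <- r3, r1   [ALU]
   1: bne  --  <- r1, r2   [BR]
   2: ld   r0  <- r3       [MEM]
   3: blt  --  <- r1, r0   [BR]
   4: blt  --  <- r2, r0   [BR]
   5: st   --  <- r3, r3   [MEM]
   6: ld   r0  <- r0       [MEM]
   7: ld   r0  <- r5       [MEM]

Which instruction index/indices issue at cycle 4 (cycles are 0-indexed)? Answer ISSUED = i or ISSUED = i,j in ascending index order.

#0 head=0: sll.ALU+bne.BR i0/i1 pair
#1 head=2: ld.MEM i2 RAW r0
#2 head=3: blt.BR i3 no-port BR/BR
#3 head=4: blt.BR+st.MEM i4/i5 pair
#4 head=6: ld.MEM i6 no-port MEM/MEM
#5 head=7: ld.MEM i7 tail

ISSUED = 6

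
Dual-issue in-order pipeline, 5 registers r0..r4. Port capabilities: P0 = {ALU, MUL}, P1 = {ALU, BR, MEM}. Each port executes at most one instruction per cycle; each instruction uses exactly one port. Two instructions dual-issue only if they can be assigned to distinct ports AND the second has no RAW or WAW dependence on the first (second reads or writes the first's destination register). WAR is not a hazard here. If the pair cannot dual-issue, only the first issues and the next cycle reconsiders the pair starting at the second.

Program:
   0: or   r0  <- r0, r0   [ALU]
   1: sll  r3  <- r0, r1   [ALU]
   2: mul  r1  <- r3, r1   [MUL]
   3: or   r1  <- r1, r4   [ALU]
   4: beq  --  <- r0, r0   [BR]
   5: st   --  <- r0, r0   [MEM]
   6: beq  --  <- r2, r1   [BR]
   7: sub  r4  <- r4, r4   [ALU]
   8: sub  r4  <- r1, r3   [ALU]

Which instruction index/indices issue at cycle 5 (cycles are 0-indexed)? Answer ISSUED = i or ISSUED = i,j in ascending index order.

0. or @i0  | RAW r0
1. sll @i1  | RAW r3
2. mul @i2  | RAW+WAW r1
3. or;beq @i3&i4  | 2-wide
4. st @i5  | no-port MEM/BR
5. beq;sub @i6&i7  | 2-wide
6. sub @i8  | tail

ISSUED = 6,7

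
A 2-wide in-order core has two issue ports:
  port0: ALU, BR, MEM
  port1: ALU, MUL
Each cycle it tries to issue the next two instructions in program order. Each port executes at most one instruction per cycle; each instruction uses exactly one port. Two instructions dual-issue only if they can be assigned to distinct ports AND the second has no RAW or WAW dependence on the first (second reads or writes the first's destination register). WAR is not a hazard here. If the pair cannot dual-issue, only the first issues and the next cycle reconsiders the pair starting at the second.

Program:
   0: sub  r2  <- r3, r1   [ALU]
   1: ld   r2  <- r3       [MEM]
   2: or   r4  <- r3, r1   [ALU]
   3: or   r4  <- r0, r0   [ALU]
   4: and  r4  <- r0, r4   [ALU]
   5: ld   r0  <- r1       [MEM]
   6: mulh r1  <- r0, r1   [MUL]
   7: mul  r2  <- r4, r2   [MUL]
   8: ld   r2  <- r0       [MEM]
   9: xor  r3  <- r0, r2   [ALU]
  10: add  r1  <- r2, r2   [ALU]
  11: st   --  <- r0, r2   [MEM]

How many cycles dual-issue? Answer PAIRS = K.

PAIRS = 3

#0 head=0: sub.ALU i0 WAW r2
#1 head=1: ld.MEM+or.ALU i1,i2 dual
#2 head=3: or.ALU i3 RAW+WAW r4
#3 head=4: and.ALU+ld.MEM i4,i5 dual
#4 head=6: mulh.MUL i6 no-port MUL/MUL
#5 head=7: mul.MUL i7 WAW r2
#6 head=8: ld.MEM i8 RAW r2
#7 head=9: xor.ALU+add.ALU i9,i10 dual
#8 head=11: st.MEM i11 tail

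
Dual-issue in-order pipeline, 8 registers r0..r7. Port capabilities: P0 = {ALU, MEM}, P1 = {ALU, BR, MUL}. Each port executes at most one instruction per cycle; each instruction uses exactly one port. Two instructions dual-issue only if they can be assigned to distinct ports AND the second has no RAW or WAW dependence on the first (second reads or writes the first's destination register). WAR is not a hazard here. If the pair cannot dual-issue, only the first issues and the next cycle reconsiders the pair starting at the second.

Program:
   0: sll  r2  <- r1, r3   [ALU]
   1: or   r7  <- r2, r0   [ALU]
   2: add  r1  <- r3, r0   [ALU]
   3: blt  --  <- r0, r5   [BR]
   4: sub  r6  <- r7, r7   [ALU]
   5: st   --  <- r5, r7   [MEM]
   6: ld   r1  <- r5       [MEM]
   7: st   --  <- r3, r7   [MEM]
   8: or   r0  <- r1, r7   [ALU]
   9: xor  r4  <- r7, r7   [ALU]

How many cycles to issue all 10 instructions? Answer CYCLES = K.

  cy0 -> i0 (sll) RAW r2
  cy1 -> i1,i2 (or;add) 2-wide
  cy2 -> i3,i4 (blt;sub) 2-wide
  cy3 -> i5 (st) no-port MEM/MEM
  cy4 -> i6 (ld) no-port MEM/MEM
  cy5 -> i7,i8 (st;or) 2-wide
  cy6 -> i9 (xor) tail

CYCLES = 7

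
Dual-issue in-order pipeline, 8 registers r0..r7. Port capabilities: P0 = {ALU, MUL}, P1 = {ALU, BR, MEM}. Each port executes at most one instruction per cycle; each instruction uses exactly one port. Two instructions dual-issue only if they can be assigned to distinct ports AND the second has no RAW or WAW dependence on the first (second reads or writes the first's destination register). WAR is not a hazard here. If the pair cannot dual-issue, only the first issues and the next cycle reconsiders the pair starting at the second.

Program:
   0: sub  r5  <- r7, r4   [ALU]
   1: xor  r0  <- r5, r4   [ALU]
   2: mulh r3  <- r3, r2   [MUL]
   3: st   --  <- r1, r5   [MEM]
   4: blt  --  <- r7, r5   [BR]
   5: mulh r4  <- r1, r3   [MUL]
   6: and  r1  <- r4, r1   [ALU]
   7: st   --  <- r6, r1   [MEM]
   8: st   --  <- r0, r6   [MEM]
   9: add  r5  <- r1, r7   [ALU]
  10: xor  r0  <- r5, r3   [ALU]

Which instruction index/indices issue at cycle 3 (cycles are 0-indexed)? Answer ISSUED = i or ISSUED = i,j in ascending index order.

0. sub @i0  | RAW r5
1. xor/mulh @i1,i2  | 2-wide
2. st @i3  | no-port MEM/BR
3. blt/mulh @i4,i5  | 2-wide
4. and @i6  | RAW r1
5. st @i7  | no-port MEM/MEM
6. st/add @i8,i9  | 2-wide
7. xor @i10  | tail

ISSUED = 4,5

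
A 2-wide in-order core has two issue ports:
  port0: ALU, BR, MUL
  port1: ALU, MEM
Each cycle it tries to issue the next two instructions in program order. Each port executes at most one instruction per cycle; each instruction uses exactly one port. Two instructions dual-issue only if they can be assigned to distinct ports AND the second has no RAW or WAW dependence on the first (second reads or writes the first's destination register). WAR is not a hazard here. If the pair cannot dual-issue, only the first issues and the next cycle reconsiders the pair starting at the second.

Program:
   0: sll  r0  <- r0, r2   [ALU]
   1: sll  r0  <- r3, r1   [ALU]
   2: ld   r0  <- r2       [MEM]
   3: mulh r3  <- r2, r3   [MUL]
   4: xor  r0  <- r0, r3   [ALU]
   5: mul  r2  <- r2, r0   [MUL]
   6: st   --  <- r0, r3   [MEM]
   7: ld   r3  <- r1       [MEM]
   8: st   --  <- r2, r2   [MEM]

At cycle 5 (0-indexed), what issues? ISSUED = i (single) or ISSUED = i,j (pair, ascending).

ISSUED = 7

  cy0 -> i0 (sll.ALU) WAW r0
  cy1 -> i1 (sll.ALU) WAW r0
  cy2 -> i2+i3 (ld.MEM+mulh.MUL) 2-wide
  cy3 -> i4 (xor.ALU) RAW r0
  cy4 -> i5+i6 (mul.MUL+st.MEM) 2-wide
  cy5 -> i7 (ld.MEM) no-port MEM/MEM
  cy6 -> i8 (st.MEM) tail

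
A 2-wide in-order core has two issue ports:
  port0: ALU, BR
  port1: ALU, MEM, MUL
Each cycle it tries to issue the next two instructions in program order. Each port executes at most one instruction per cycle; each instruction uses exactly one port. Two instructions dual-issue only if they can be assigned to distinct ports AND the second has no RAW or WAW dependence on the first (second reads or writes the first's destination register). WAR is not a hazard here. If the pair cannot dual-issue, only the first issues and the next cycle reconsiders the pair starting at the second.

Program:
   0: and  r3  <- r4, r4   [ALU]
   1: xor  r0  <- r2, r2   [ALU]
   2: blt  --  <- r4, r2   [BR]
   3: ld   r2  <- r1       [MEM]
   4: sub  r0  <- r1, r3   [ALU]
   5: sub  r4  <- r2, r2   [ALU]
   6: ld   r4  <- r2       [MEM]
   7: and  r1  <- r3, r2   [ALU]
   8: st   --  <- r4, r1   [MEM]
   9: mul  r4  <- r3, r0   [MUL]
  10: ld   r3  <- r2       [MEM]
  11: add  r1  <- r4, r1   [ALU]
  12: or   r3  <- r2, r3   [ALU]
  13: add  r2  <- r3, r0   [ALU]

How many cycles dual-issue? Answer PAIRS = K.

t=0 i0+i1:and.ALU/xor.ALU ; 2-wide
t=1 i2+i3:blt.BR/ld.MEM ; 2-wide
t=2 i4+i5:sub.ALU/sub.ALU ; 2-wide
t=3 i6+i7:ld.MEM/and.ALU ; 2-wide
t=4 i8:st.MEM ; no-port MEM/MUL
t=5 i9:mul.MUL ; no-port MUL/MEM
t=6 i10+i11:ld.MEM/add.ALU ; 2-wide
t=7 i12:or.ALU ; RAW r3
t=8 i13:add.ALU ; tail

PAIRS = 5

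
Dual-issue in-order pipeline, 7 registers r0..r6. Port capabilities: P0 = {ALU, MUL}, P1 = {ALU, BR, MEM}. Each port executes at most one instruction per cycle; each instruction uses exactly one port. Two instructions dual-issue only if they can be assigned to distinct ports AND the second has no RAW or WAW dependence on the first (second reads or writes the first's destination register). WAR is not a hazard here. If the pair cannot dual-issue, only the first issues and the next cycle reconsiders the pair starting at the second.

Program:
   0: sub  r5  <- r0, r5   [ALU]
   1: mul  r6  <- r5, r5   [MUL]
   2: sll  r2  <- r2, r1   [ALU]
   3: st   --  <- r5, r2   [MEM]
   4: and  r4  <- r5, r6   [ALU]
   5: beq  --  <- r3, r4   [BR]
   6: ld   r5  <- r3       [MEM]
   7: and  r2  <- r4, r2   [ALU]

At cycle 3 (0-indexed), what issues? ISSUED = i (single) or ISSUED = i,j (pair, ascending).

  cy0 -> i0 (sub.ALU) RAW r5
  cy1 -> i1&i2 (mul.MUL+sll.ALU) dual
  cy2 -> i3&i4 (st.MEM+and.ALU) dual
  cy3 -> i5 (beq.BR) no-port BR/MEM
  cy4 -> i6&i7 (ld.MEM+and.ALU) dual

ISSUED = 5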